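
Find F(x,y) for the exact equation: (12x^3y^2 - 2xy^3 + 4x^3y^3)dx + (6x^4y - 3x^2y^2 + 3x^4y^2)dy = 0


Check exactness: ∂M/∂y = 24x^3y - 6xy^2 + 12x^3y^2 and ∂N/∂x = 24x^3y - 6xy^2 + 12x^3y^2; equal, so the equation is exact.
Integrate M with respect to x (treating y as constant): ∫M dx = 3x^4y^2 - x^2y^3 + x^4y^3 + h(y).
Differentiate w.r.t. y and set equal to N: all terms match, so h'(y) = 0 and h is a constant absorbed into C.
General solution: 3x^4y^2 - x^2y^3 + x^4y^3 = C.


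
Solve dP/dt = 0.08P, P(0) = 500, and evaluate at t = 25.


The ODE dP/dt = 0.08P has solution P(t) = P(0)e^(0.08t).
Substitute P(0) = 500 and t = 25: P(25) = 500 e^(2.00) ≈ 3695.


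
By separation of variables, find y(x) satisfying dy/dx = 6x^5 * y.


Separate variables: dy/y = 6x^5 dx.
Integrate: ln|y| = x^6 + C₀.
Exponentiate: y = Ce^(x^6).


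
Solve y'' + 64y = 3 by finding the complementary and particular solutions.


Homogeneous part: r² + 64 = 0 ⇒ r = ±8i, so y_h = C₁cos(8x) + C₂sin(8x).
Try constant y_p = A; plug in: 64A = 3 ⇒ A = 3/64.
General solution: y = C₁cos(8x) + C₂sin(8x) + 3/64.


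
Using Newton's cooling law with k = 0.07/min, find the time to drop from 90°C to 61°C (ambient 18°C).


From T(t) = T_a + (T₀ - T_a)e^(-kt), set T(t) = 61:
(61 - 18) / (90 - 18) = e^(-0.07t), so t = -ln(0.597)/0.07 ≈ 7.4 minutes.


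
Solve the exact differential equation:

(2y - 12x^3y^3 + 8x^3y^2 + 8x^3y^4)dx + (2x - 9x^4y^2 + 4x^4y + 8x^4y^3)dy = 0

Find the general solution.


Check exactness: ∂M/∂y = 2 - 36x^3y^2 + 16x^3y + 32x^3y^3 and ∂N/∂x = 2 - 36x^3y^2 + 16x^3y + 32x^3y^3; equal, so the equation is exact.
Integrate M with respect to x (treating y as constant): ∫M dx = 2xy - 3x^4y^3 + 2x^4y^2 + 2x^4y^4 + h(y).
Differentiate w.r.t. y and set equal to N: all terms match, so h'(y) = 0 and h is a constant absorbed into C.
General solution: 2xy - 3x^4y^3 + 2x^4y^2 + 2x^4y^4 = C.


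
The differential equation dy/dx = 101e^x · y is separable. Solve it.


Separate variables: dy/y = 101e^x dx.
Integrate: ln|y| = 101e^x + C₀.
Exponentiate: y = Ce^(101e^x).


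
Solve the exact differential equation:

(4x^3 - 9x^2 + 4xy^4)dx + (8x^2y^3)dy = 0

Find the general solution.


Check exactness: ∂M/∂y = 16xy^3 and ∂N/∂x = 16xy^3; equal, so the equation is exact.
Integrate M with respect to x (treating y as constant): ∫M dx = x^4 - 3x^3 + 2x^2y^4 + h(y).
Differentiate w.r.t. y and set equal to N: all terms match, so h'(y) = 0 and h is a constant absorbed into C.
General solution: x^4 - 3x^3 + 2x^2y^4 = C.


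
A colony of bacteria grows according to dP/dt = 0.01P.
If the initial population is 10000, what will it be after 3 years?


The ODE dP/dt = 0.01P has solution P(t) = P(0)e^(0.01t).
Substitute P(0) = 10000 and t = 3: P(3) = 10000 e^(0.03) ≈ 10305.


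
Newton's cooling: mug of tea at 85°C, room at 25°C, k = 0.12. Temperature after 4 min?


Newton's law: dT/dt = -k(T - T_a) has solution T(t) = T_a + (T₀ - T_a)e^(-kt).
Plug in T_a = 25, T₀ = 85, k = 0.12, t = 4: T(4) = 25 + (60)e^(-0.48) ≈ 62.1°C.


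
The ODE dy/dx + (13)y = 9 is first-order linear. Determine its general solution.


P(x) = 13, Q(x) = 9; integrating factor μ = e^(13x).
(μ y)' = 9e^(13x) ⇒ μ y = (9/13)e^(13x) + C.
Divide by μ: y = 9/13 + Ce^(-13x).


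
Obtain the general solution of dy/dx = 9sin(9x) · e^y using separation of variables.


Separate: e^(-y) dy = 9sin(9x) dx.
Integrate: -e^(-y) = -cos(9x) + C₀.
Rearrange: e^(-y) = cos(9x) + C.


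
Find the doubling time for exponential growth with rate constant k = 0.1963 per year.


Exponential growth: P(t) = P₀ e^(0.1963t). Set P(t)/P₀ = 2: e^(0.1963t) = 2.
Solve: t = ln(2)/0.1963 ≈ 3.53 years.


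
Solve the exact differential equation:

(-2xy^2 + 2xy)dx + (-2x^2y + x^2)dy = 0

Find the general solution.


Check exactness: ∂M/∂y = -4xy + 2x and ∂N/∂x = -4xy + 2x; equal, so the equation is exact.
Integrate M with respect to x (treating y as constant): ∫M dx = -x^2y^2 + x^2y + h(y).
Differentiate w.r.t. y and set equal to N: all terms match, so h'(y) = 0 and h is a constant absorbed into C.
General solution: -x^2y^2 + x^2y = C.


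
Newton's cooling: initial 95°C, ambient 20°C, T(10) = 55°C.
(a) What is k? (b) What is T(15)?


Newton's law: T(t) = T_a + (T₀ - T_a)e^(-kt).
(a) Use T(10) = 55: (55 - 20)/(95 - 20) = e^(-k·10), so k = -ln(0.467)/10 ≈ 0.0762.
(b) Apply k to t = 15: T(15) = 20 + (75)e^(-1.143) ≈ 43.9°C.


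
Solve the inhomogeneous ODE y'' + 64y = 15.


Homogeneous part: r² + 64 = 0 ⇒ r = ±8i, so y_h = C₁cos(8x) + C₂sin(8x).
Try constant y_p = A; plug in: 64A = 15 ⇒ A = 15/64.
General solution: y = C₁cos(8x) + C₂sin(8x) + 15/64.


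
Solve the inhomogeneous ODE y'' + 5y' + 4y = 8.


Characteristic roots of r² + 5r + 4 = 0 are -4, -1.
y_h = C₁e^(-4x) + C₂e^(-x).
Constant forcing; try y_p = A. Then 4A = 8 ⇒ A = 2.
General solution: y = C₁e^(-4x) + C₂e^(-x) + 2.


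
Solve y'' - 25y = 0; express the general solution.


Characteristic equation: r² - 25 = 0.
Factor: (r - 5)(r + 5) = 0 ⇒ r = 5, -5 (distinct real).
General solution: y = C₁e^(5x) + C₂e^(-5x).


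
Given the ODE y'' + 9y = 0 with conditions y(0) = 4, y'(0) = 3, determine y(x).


Characteristic roots of r² + 9 = 0 are ±3i, so y = C₁cos(3x) + C₂sin(3x).
Apply y(0) = 4: C₁ = 4. Differentiate and apply y'(0) = 3: 3·C₂ = 3, so C₂ = 1.
Particular solution: y = 4cos(3x) + sin(3x).


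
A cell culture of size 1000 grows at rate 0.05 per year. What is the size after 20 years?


The ODE dP/dt = 0.05P has solution P(t) = P(0)e^(0.05t).
Substitute P(0) = 1000 and t = 20: P(20) = 1000 e^(1.00) ≈ 2718.


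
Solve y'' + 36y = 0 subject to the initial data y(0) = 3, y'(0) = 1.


Characteristic roots of r² + 36 = 0 are ±6i, so y = C₁cos(6x) + C₂sin(6x).
Apply y(0) = 3: C₁ = 3. Differentiate and apply y'(0) = 1: 6·C₂ = 1, so C₂ = 1/6.
Particular solution: y = 3cos(6x) + (1/6)sin(6x).


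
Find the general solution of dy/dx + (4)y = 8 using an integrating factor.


P(x) = 4, Q(x) = 8; integrating factor μ = e^(4x).
(μ y)' = 8e^(4x) ⇒ μ y = 2e^(4x) + C.
Divide by μ: y = 2 + Ce^(-4x).


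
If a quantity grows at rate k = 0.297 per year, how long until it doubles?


Exponential growth: P(t) = P₀ e^(0.297t). Set P(t)/P₀ = 2: e^(0.297t) = 2.
Solve: t = ln(2)/0.297 ≈ 2.33 years.


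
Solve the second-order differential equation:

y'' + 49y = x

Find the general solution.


Homogeneous: r² + 49 = 0 ⇒ r = ±7i, y_h = C₁cos(7x) + C₂sin(7x).
Polynomial forcing; try y_p = Ax + B. Then y_p'' + 49 y_p = 49(Ax + B) = x, so B = 0 and A = 1/49.
General solution: y = C₁cos(7x) + C₂sin(7x) + (1/49)x.


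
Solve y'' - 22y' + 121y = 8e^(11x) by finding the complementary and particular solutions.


Characteristic polynomial (r - 11)² = 0; repeated root r = 11.
y_h = (C₁ + C₂x)e^(11x). Forcing matches the repeated root (resonance), so try y_p = Ax² e^(11x).
Substitute and solve for A: 2A = 8, so A = 4.
General solution: y = (C₁ + C₂x + 4x²)e^(11x).


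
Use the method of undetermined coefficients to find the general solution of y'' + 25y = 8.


Homogeneous part: r² + 25 = 0 ⇒ r = ±5i, so y_h = C₁cos(5x) + C₂sin(5x).
Try constant y_p = A; plug in: 25A = 8 ⇒ A = 8/25.
General solution: y = C₁cos(5x) + C₂sin(5x) + 8/25.


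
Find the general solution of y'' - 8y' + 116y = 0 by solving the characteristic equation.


Characteristic equation: r² - 8r + 116 = 0.
Discriminant is negative; roots r = 4 ± 10i (complex conjugate pair).
General solution uses e^(α x)(C₁ cos(β x) + C₂ sin(β x)): y = e^(4x)(C₁cos(10x) + C₂sin(10x)).


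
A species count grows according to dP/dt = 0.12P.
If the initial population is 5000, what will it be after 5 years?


The ODE dP/dt = 0.12P has solution P(t) = P(0)e^(0.12t).
Substitute P(0) = 5000 and t = 5: P(5) = 5000 e^(0.60) ≈ 9111.


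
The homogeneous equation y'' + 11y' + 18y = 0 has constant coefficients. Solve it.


Characteristic equation: r² + 11r + 18 = 0.
Factor: (r + 9)(r + 2) = 0 ⇒ r = -9, -2 (distinct real).
General solution: y = C₁e^(-9x) + C₂e^(-2x).


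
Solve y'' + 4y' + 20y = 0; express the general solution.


Characteristic equation: r² + 4r + 20 = 0.
Discriminant is negative; roots r = -2 ± 4i (complex conjugate pair).
General solution uses e^(α x)(C₁ cos(β x) + C₂ sin(β x)): y = e^(-2x)(C₁cos(4x) + C₂sin(4x)).


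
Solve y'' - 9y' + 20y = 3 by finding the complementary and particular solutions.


Characteristic roots of r² - 9r + 20 = 0 are 5, 4.
y_h = C₁e^(5x) + C₂e^(4x).
Forcing exponent 0 is not a characteristic root; try y_p = A.
Substitute: A·(0 + (-9)·0 + (20)) = A·20 = 3, so A = 3/20.
General solution: y = C₁e^(5x) + C₂e^(4x) + 3/20.


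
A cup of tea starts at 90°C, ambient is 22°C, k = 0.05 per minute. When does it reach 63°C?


From T(t) = T_a + (T₀ - T_a)e^(-kt), set T(t) = 63:
(63 - 22) / (90 - 22) = e^(-0.05t), so t = -ln(0.603)/0.05 ≈ 10.1 minutes.


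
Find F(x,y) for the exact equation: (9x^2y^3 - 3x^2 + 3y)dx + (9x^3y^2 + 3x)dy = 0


Check exactness: ∂M/∂y = 27x^2y^2 + 3 and ∂N/∂x = 27x^2y^2 + 3; equal, so the equation is exact.
Integrate M with respect to x (treating y as constant): ∫M dx = 3x^3y^3 - x^3 + 3xy + h(y).
Differentiate w.r.t. y and set equal to N: all terms match, so h'(y) = 0 and h is a constant absorbed into C.
General solution: 3x^3y^3 - x^3 + 3xy = C.


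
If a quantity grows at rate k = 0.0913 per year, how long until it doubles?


Exponential growth: P(t) = P₀ e^(0.0913t). Set P(t)/P₀ = 2: e^(0.0913t) = 2.
Solve: t = ln(2)/0.0913 ≈ 7.59 years.


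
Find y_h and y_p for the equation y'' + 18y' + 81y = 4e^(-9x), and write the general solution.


Characteristic polynomial (r + 9)² = 0; repeated root r = -9.
y_h = (C₁ + C₂x)e^(-9x). Forcing matches the repeated root (resonance), so try y_p = Ax² e^(-9x).
Substitute and solve for A: 2A = 4, so A = 2.
General solution: y = (C₁ + C₂x + 2x²)e^(-9x).


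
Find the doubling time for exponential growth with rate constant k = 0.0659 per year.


Exponential growth: P(t) = P₀ e^(0.0659t). Set P(t)/P₀ = 2: e^(0.0659t) = 2.
Solve: t = ln(2)/0.0659 ≈ 10.52 years.


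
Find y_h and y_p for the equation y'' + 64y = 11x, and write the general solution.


Homogeneous: r² + 64 = 0 ⇒ r = ±8i, y_h = C₁cos(8x) + C₂sin(8x).
Polynomial forcing; try y_p = Ax + B. Then y_p'' + 64 y_p = 64(Ax + B) = 11x, so B = 0 and A = 11/64.
General solution: y = C₁cos(8x) + C₂sin(8x) + (11/64)x.


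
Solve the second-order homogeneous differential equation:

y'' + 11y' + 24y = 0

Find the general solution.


Characteristic equation: r² + 11r + 24 = 0.
Factor: (r + 3)(r + 8) = 0 ⇒ r = -3, -8 (distinct real).
General solution: y = C₁e^(-3x) + C₂e^(-8x).


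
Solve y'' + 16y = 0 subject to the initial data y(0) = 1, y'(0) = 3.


Characteristic roots of r² + 16 = 0 are ±4i, so y = C₁cos(4x) + C₂sin(4x).
Apply y(0) = 1: C₁ = 1. Differentiate and apply y'(0) = 3: 4·C₂ = 3, so C₂ = 3/4.
Particular solution: y = cos(4x) + (3/4)sin(4x).


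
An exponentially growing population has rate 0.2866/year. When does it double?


Exponential growth: P(t) = P₀ e^(0.2866t). Set P(t)/P₀ = 2: e^(0.2866t) = 2.
Solve: t = ln(2)/0.2866 ≈ 2.42 years.


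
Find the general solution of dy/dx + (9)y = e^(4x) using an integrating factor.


P(x) = 9 ⇒ μ = e^(9x).
(μ y)' = e^(13x) ⇒ μ y = e^(13x)/13 + C.
Divide by μ: y = (1/13)e^(4x) + Ce^(-9x).


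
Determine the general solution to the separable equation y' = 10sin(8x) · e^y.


Separate: e^(-y) dy = 10sin(8x) dx.
Integrate: -e^(-y) = -(5/4)cos(8x) + C₀.
Rearrange: e^(-y) = (5/4)cos(8x) + C.


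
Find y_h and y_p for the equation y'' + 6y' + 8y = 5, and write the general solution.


Characteristic roots of r² + 6r + 8 = 0 are -4, -2.
y_h = C₁e^(-4x) + C₂e^(-2x).
Constant forcing; try y_p = A. Then 8A = 5 ⇒ A = 5/8.
General solution: y = C₁e^(-4x) + C₂e^(-2x) + 5/8.


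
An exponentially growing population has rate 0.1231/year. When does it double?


Exponential growth: P(t) = P₀ e^(0.1231t). Set P(t)/P₀ = 2: e^(0.1231t) = 2.
Solve: t = ln(2)/0.1231 ≈ 5.63 years.


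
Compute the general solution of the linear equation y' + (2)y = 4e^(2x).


P(x) = 2 ⇒ μ = e^(2x).
(μ y)' = 4e^(4x) ⇒ μ y = (4/4)e^(4x) + C.
Divide by μ: y = e^(2x) + Ce^(-2x).


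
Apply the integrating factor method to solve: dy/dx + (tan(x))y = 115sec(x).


P(x) = tan(x) ⇒ μ = e^(∫tan(x)dx) = sec(x).
(sec(x) y)' = 115sec²(x) ⇒ sec(x) y = 115tan(x) + C.
Multiply by cos(x): y = 115sin(x) + C·cos(x).


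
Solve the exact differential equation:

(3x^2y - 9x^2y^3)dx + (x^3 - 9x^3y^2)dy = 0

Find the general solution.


Check exactness: ∂M/∂y = 3x^2 - 27x^2y^2 and ∂N/∂x = 3x^2 - 27x^2y^2; equal, so the equation is exact.
Integrate M with respect to x (treating y as constant): ∫M dx = x^3y - 3x^3y^3 + h(y).
Differentiate w.r.t. y and set equal to N: all terms match, so h'(y) = 0 and h is a constant absorbed into C.
General solution: x^3y - 3x^3y^3 = C.


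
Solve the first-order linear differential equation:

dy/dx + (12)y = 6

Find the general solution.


P(x) = 12, Q(x) = 6; integrating factor μ = e^(12x).
(μ y)' = 6e^(12x) ⇒ μ y = (1/2)e^(12x) + C.
Divide by μ: y = 1/2 + Ce^(-12x).


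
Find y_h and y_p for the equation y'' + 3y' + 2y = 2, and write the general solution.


Characteristic roots of r² + 3r + 2 = 0 are -1, -2.
y_h = C₁e^(-x) + C₂e^(-2x).
Constant forcing; try y_p = A. Then 2A = 2 ⇒ A = 1.
General solution: y = C₁e^(-x) + C₂e^(-2x) + 1.


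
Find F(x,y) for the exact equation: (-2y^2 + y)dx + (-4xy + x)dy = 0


Check exactness: ∂M/∂y = -4y + 1 and ∂N/∂x = -4y + 1; equal, so the equation is exact.
Integrate M with respect to x (treating y as constant): ∫M dx = -2xy^2 + xy + h(y).
Differentiate w.r.t. y and set equal to N: all terms match, so h'(y) = 0 and h is a constant absorbed into C.
General solution: -2xy^2 + xy = C.


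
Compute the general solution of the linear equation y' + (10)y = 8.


P(x) = 10, Q(x) = 8; integrating factor μ = e^(10x).
(μ y)' = 8e^(10x) ⇒ μ y = (4/5)e^(10x) + C.
Divide by μ: y = 4/5 + Ce^(-10x).


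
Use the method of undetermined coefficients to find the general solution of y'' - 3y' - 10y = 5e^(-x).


Characteristic roots of r² - 3r - 10 = 0 are -2, 5.
y_h = C₁e^(-2x) + C₂e^(5x).
Forcing exponent -1 is not a characteristic root; try y_p = Ae^(-x).
Substitute: A·(1 + (-3)·-1 + (-10)) = A·-6 = 5, so A = -5/6.
General solution: y = C₁e^(-2x) + C₂e^(5x) - (5/6)e^(-x).


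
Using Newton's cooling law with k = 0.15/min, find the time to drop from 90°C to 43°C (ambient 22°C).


From T(t) = T_a + (T₀ - T_a)e^(-kt), set T(t) = 43:
(43 - 22) / (90 - 22) = e^(-0.15t), so t = -ln(0.309)/0.15 ≈ 7.8 minutes.


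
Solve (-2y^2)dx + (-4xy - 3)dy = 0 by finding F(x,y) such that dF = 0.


Check exactness: ∂M/∂y = -4y and ∂N/∂x = -4y; equal, so the equation is exact.
Integrate M with respect to x (treating y as constant): ∫M dx = -2xy^2 + h(y).
Differentiate w.r.t. y and set equal to N: the x-dependent terms already match, leaving h'(y) = -3. Integrate: h(y) = -3y.
So F(x,y) = -2xy^2 - 3y.
General solution: -2xy^2 - 3y = C.


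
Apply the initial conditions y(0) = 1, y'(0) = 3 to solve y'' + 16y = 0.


Characteristic roots of r² + 16 = 0 are ±4i, so y = C₁cos(4x) + C₂sin(4x).
Apply y(0) = 1: C₁ = 1. Differentiate and apply y'(0) = 3: 4·C₂ = 3, so C₂ = 3/4.
Particular solution: y = cos(4x) + (3/4)sin(4x).


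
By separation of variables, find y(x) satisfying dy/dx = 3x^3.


Integrate both sides with respect to x: y = ∫ 3x^3 dx = (3/4)x^4 + C.


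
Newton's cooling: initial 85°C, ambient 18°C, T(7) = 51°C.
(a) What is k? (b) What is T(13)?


Newton's law: T(t) = T_a + (T₀ - T_a)e^(-kt).
(a) Use T(7) = 51: (51 - 18)/(85 - 18) = e^(-k·7), so k = -ln(0.493)/7 ≈ 0.1012.
(b) Apply k to t = 13: T(13) = 18 + (67)e^(-1.315) ≈ 36.0°C.


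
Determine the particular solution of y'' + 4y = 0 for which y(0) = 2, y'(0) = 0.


Characteristic roots of r² + 4 = 0 are ±2i, so y = C₁cos(2x) + C₂sin(2x).
Apply y(0) = 2: C₁ = 2. Differentiate and apply y'(0) = 0: 2·C₂ = 0, so C₂ = 0.
Particular solution: y = 2cos(2x).


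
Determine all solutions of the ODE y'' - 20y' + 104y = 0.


Characteristic equation: r² - 20r + 104 = 0.
Discriminant is negative; roots r = 10 ± 2i (complex conjugate pair).
General solution uses e^(α x)(C₁ cos(β x) + C₂ sin(β x)): y = e^(10x)(C₁cos(2x) + C₂sin(2x)).


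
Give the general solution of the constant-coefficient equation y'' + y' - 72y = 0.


Characteristic equation: r² + r - 72 = 0.
Factor: (r - 8)(r + 9) = 0 ⇒ r = 8, -9 (distinct real).
General solution: y = C₁e^(8x) + C₂e^(-9x).


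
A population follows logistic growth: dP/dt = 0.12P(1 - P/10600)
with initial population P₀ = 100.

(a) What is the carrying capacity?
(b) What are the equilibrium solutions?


Logistic ODE dP/dt = 0.12P(1 - P/10600) has equilibria where dP/dt = 0, i.e. P = 0 or P = 10600.
The coefficient (1 - P/K) = 0 when P = K, identifying K = 10600 as the carrying capacity.
(a) K = 10600; (b) equilibria P = 0 and P = 10600.


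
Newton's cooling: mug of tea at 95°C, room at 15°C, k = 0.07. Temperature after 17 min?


Newton's law: dT/dt = -k(T - T_a) has solution T(t) = T_a + (T₀ - T_a)e^(-kt).
Plug in T_a = 15, T₀ = 95, k = 0.07, t = 17: T(17) = 15 + (80)e^(-1.19) ≈ 39.3°C.


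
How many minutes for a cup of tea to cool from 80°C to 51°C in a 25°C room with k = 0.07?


From T(t) = T_a + (T₀ - T_a)e^(-kt), set T(t) = 51:
(51 - 25) / (80 - 25) = e^(-0.07t), so t = -ln(0.473)/0.07 ≈ 10.7 minutes.


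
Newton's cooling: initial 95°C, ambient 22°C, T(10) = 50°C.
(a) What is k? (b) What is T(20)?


Newton's law: T(t) = T_a + (T₀ - T_a)e^(-kt).
(a) Use T(10) = 50: (50 - 22)/(95 - 22) = e^(-k·10), so k = -ln(0.384)/10 ≈ 0.0958.
(b) Apply k to t = 20: T(20) = 22 + (73)e^(-1.917) ≈ 32.7°C.


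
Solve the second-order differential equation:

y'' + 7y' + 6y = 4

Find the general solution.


Characteristic roots of r² + 7r + 6 = 0 are -1, -6.
y_h = C₁e^(-x) + C₂e^(-6x).
Constant forcing; try y_p = A. Then 6A = 4 ⇒ A = 2/3.
General solution: y = C₁e^(-x) + C₂e^(-6x) + 2/3.


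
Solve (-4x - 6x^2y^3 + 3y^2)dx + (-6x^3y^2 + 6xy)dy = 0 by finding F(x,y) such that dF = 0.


Check exactness: ∂M/∂y = -18x^2y^2 + 6y and ∂N/∂x = -18x^2y^2 + 6y; equal, so the equation is exact.
Integrate M with respect to x (treating y as constant): ∫M dx = -2x^2 - 2x^3y^3 + 3xy^2 + h(y).
Differentiate w.r.t. y and set equal to N: all terms match, so h'(y) = 0 and h is a constant absorbed into C.
General solution: -2x^2 - 2x^3y^3 + 3xy^2 = C.


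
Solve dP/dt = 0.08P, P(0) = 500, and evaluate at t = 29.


The ODE dP/dt = 0.08P has solution P(t) = P(0)e^(0.08t).
Substitute P(0) = 500 and t = 29: P(29) = 500 e^(2.32) ≈ 5088.


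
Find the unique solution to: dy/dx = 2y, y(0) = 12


General solution of y' = 2y is y = Ce^(2x).
Apply y(0) = 12: C = 12.
Particular solution: y = 12e^(2x).


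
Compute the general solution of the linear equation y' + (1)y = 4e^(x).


P(x) = 1 ⇒ μ = e^(x).
(μ y)' = 4e^(2x) ⇒ μ y = (4/2)e^(2x) + C.
Divide by μ: y = 2e^(x) + Ce^(-x).


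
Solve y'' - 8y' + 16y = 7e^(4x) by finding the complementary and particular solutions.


Characteristic polynomial (r - 4)² = 0; repeated root r = 4.
y_h = (C₁ + C₂x)e^(4x). Forcing matches the repeated root (resonance), so try y_p = Ax² e^(4x).
Substitute and solve for A: 2A = 7, so A = 7/2.
General solution: y = (C₁ + C₂x + (7/2)x²)e^(4x).


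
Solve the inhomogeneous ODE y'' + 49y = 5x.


Homogeneous: r² + 49 = 0 ⇒ r = ±7i, y_h = C₁cos(7x) + C₂sin(7x).
Polynomial forcing; try y_p = Ax + B. Then y_p'' + 49 y_p = 49(Ax + B) = 5x, so B = 0 and A = 5/49.
General solution: y = C₁cos(7x) + C₂sin(7x) + (5/49)x.


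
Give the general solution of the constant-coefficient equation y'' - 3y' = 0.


Characteristic equation: r² - 3r = 0.
Factor: (r - 3)(r - 0) = 0 ⇒ r = 3, 0 (distinct real).
General solution: y = C₁e^(3x) + C₂.


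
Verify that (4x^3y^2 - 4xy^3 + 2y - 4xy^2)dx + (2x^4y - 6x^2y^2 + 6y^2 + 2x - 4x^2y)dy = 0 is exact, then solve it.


Check exactness: ∂M/∂y = 8x^3y - 12xy^2 + 2 - 8xy and ∂N/∂x = 8x^3y - 12xy^2 + 2 - 8xy; equal, so the equation is exact.
Integrate M with respect to x (treating y as constant): ∫M dx = x^4y^2 - 2x^2y^3 + 2xy - 2x^2y^2 + h(y).
Differentiate w.r.t. y and set equal to N: the x-dependent terms already match, leaving h'(y) = 6y^2. Integrate: h(y) = 2y^3.
So F(x,y) = x^4y^2 - 2x^2y^3 + 2y^3 + 2xy - 2x^2y^2.
General solution: x^4y^2 - 2x^2y^3 + 2y^3 + 2xy - 2x^2y^2 = C.


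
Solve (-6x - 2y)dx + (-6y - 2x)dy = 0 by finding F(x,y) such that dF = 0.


Check exactness: ∂M/∂y = -2 and ∂N/∂x = -2; equal, so the equation is exact.
Integrate M with respect to x (treating y as constant): ∫M dx = -3x^2 - 2xy + h(y).
Differentiate w.r.t. y and set equal to N: the x-dependent terms already match, leaving h'(y) = -6y. Integrate: h(y) = -3y^2.
So F(x,y) = -3x^2 - 3y^2 - 2xy.
General solution: -3x^2 - 3y^2 - 2xy = C.


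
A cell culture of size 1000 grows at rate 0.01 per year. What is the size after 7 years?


The ODE dP/dt = 0.01P has solution P(t) = P(0)e^(0.01t).
Substitute P(0) = 1000 and t = 7: P(7) = 1000 e^(0.07) ≈ 1073.


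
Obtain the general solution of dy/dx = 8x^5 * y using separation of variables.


Separate variables: dy/y = 8x^5 dx.
Integrate: ln|y| = (4/3)x^6 + C₀.
Exponentiate: y = Ce^((4/3)x^6).


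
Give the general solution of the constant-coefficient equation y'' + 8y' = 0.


Characteristic equation: r² + 8r = 0.
Factor: (r + 8)(r - 0) = 0 ⇒ r = -8, 0 (distinct real).
General solution: y = C₁e^(-8x) + C₂.


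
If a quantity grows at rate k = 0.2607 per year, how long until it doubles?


Exponential growth: P(t) = P₀ e^(0.2607t). Set P(t)/P₀ = 2: e^(0.2607t) = 2.
Solve: t = ln(2)/0.2607 ≈ 2.66 years.


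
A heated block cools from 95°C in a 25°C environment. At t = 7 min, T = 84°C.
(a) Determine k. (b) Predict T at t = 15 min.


Newton's law: T(t) = T_a + (T₀ - T_a)e^(-kt).
(a) Use T(7) = 84: (84 - 25)/(95 - 25) = e^(-k·7), so k = -ln(0.843)/7 ≈ 0.0244.
(b) Apply k to t = 15: T(15) = 25 + (70)e^(-0.366) ≈ 73.5°C.


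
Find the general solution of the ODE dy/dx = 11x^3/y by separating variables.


Separate variables: y dy = 11x^3 dx.
Integrate both sides: y²/2 = (11/4)x^4 + C₀.
Multiply by 2: y² = (11/2)x^4 + C.


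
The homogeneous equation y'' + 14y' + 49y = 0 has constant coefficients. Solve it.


Characteristic equation: r² + 14r + 49 = 0, i.e. (r + 7)² = 0.
Repeated root r = -7; include an x factor for the second linearly independent solution.
General solution: y = (C₁ + C₂x)e^(-7x).


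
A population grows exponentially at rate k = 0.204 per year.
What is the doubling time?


Exponential growth: P(t) = P₀ e^(0.204t). Set P(t)/P₀ = 2: e^(0.204t) = 2.
Solve: t = ln(2)/0.204 ≈ 3.40 years.


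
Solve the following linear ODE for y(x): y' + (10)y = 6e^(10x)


P(x) = 10 ⇒ μ = e^(10x).
(μ y)' = 6e^(20x) ⇒ μ y = (6/20)e^(20x) + C.
Divide by μ: y = (3/10)e^(10x) + Ce^(-10x).


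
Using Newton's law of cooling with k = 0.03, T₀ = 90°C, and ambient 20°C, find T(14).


Newton's law: dT/dt = -k(T - T_a) has solution T(t) = T_a + (T₀ - T_a)e^(-kt).
Plug in T_a = 20, T₀ = 90, k = 0.03, t = 14: T(14) = 20 + (70)e^(-0.42) ≈ 66.0°C.


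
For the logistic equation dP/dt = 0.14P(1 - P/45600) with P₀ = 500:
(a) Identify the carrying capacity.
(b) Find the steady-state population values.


Logistic ODE dP/dt = 0.14P(1 - P/45600) has equilibria where dP/dt = 0, i.e. P = 0 or P = 45600.
The coefficient (1 - P/K) = 0 when P = K, identifying K = 45600 as the carrying capacity.
(a) K = 45600; (b) equilibria P = 0 and P = 45600.


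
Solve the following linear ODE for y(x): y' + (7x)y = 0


P(x) = 7x ⇒ μ = e^((7/2)x²).
Q(x) = 0 so μ y is constant: y = Ce^(-(7/2)x²).


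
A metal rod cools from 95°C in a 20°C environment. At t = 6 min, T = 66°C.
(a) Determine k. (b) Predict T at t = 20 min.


Newton's law: T(t) = T_a + (T₀ - T_a)e^(-kt).
(a) Use T(6) = 66: (66 - 20)/(95 - 20) = e^(-k·6), so k = -ln(0.613)/6 ≈ 0.0815.
(b) Apply k to t = 20: T(20) = 20 + (75)e^(-1.629) ≈ 34.7°C.


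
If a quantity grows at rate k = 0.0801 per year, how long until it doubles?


Exponential growth: P(t) = P₀ e^(0.0801t). Set P(t)/P₀ = 2: e^(0.0801t) = 2.
Solve: t = ln(2)/0.0801 ≈ 8.65 years.


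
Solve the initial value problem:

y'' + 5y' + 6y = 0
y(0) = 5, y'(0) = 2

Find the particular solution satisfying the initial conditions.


Characteristic roots of r² + 5r + 6 = 0 are -2, -3.
General solution y = c₁ e^(-2x) + c₂ e^(-3x).
Apply y(0) = 5: c₁ + c₂ = 5. Apply y'(0) = 2: -2 c₁ - 3 c₂ = 2.
Solve: c₁ = 17, c₂ = -12.
Particular solution: y = 17e^(-2x) - 12e^(-3x).


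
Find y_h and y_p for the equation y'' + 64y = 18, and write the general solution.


Homogeneous part: r² + 64 = 0 ⇒ r = ±8i, so y_h = C₁cos(8x) + C₂sin(8x).
Try constant y_p = A; plug in: 64A = 18 ⇒ A = 9/32.
General solution: y = C₁cos(8x) + C₂sin(8x) + 9/32.


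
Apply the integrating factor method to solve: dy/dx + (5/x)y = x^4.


P(x) = 5/x ⇒ μ = x^5.
(x^5 y)' = x^9 ⇒ x^5 y = x^10/(10) + C.
Solve for y: y = (1/10)x^5 + C/x^5.


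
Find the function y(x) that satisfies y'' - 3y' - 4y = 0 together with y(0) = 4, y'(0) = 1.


Characteristic roots of r² - 3r - 4 = 0 are 4, -1.
General solution y = c₁ e^(4x) + c₂ e^(-x).
Apply y(0) = 4: c₁ + c₂ = 4. Apply y'(0) = 1: 4 c₁ - 1 c₂ = 1.
Solve: c₁ = 1, c₂ = 3.
Particular solution: y = e^(4x) + 3e^(-x).


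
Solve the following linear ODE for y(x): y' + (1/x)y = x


P(x) = 1/x ⇒ μ = x^1.
(x^1 y)' = x^2 ⇒ x^1 y = x^3/(3) + C.
Solve for y: y = (1/3)x^2 + C/x^1.


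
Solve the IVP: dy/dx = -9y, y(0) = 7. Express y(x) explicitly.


General solution of y' = -9y is y = Ce^(-9x).
Apply y(0) = 7: C = 7.
Particular solution: y = 7e^(-9x).


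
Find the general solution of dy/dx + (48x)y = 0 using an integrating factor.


P(x) = 48x ⇒ μ = e^(24x²).
Q(x) = 0 so μ y is constant: y = Ce^(-24x²).


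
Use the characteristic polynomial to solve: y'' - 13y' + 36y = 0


Characteristic equation: r² - 13r + 36 = 0.
Factor: (r - 9)(r - 4) = 0 ⇒ r = 9, 4 (distinct real).
General solution: y = C₁e^(9x) + C₂e^(4x).


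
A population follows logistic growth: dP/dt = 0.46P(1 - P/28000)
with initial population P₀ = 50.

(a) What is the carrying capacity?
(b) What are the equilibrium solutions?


Logistic ODE dP/dt = 0.46P(1 - P/28000) has equilibria where dP/dt = 0, i.e. P = 0 or P = 28000.
The coefficient (1 - P/K) = 0 when P = K, identifying K = 28000 as the carrying capacity.
(a) K = 28000; (b) equilibria P = 0 and P = 28000.


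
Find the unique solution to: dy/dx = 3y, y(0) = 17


General solution of y' = 3y is y = Ce^(3x).
Apply y(0) = 17: C = 17.
Particular solution: y = 17e^(3x).


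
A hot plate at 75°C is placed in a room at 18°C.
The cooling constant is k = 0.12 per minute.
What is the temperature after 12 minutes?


Newton's law: dT/dt = -k(T - T_a) has solution T(t) = T_a + (T₀ - T_a)e^(-kt).
Plug in T_a = 18, T₀ = 75, k = 0.12, t = 12: T(12) = 18 + (57)e^(-1.44) ≈ 31.5°C.


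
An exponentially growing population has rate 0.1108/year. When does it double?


Exponential growth: P(t) = P₀ e^(0.1108t). Set P(t)/P₀ = 2: e^(0.1108t) = 2.
Solve: t = ln(2)/0.1108 ≈ 6.26 years.


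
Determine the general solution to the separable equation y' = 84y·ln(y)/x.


Separate: dy/[y ln(y)] = 84 dx/x.
Substitute u = ln(y): du/u = 84 dx/x.
Integrate: ln|ln(y)| = 84ln|x| + C₀, hence ln(y) = C·x^84.


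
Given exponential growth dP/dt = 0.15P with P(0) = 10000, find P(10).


The ODE dP/dt = 0.15P has solution P(t) = P(0)e^(0.15t).
Substitute P(0) = 10000 and t = 10: P(10) = 10000 e^(1.50) ≈ 44817.


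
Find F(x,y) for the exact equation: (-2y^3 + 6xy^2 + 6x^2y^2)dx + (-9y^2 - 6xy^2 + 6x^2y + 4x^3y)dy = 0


Check exactness: ∂M/∂y = -6y^2 + 12xy + 12x^2y and ∂N/∂x = -6y^2 + 12xy + 12x^2y; equal, so the equation is exact.
Integrate M with respect to x (treating y as constant): ∫M dx = -2xy^3 + 3x^2y^2 + 2x^3y^2 + h(y).
Differentiate w.r.t. y and set equal to N: the x-dependent terms already match, leaving h'(y) = -9y^2. Integrate: h(y) = -3y^3.
So F(x,y) = -3y^3 - 2xy^3 + 3x^2y^2 + 2x^3y^2.
General solution: -3y^3 - 2xy^3 + 3x^2y^2 + 2x^3y^2 = C.


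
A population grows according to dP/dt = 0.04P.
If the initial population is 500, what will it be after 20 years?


The ODE dP/dt = 0.04P has solution P(t) = P(0)e^(0.04t).
Substitute P(0) = 500 and t = 20: P(20) = 500 e^(0.80) ≈ 1113.


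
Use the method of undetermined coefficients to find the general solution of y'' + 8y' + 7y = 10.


Characteristic roots of r² + 8r + 7 = 0 are -7, -1.
y_h = C₁e^(-7x) + C₂e^(-x).
Constant forcing; try y_p = A. Then 7A = 10 ⇒ A = 10/7.
General solution: y = C₁e^(-7x) + C₂e^(-x) + 10/7.


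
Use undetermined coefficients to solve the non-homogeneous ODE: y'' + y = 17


Homogeneous part: r² + 1 = 0 ⇒ r = ±1i, so y_h = C₁cos(x) + C₂sin(x).
Try constant y_p = A; plug in: 1A = 17 ⇒ A = 17.
General solution: y = C₁cos(x) + C₂sin(x) + 17.


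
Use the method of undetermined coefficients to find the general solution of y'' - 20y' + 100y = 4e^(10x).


Characteristic polynomial (r - 10)² = 0; repeated root r = 10.
y_h = (C₁ + C₂x)e^(10x). Forcing matches the repeated root (resonance), so try y_p = Ax² e^(10x).
Substitute and solve for A: 2A = 4, so A = 2.
General solution: y = (C₁ + C₂x + 2x²)e^(10x).


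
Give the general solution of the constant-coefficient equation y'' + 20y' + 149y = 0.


Characteristic equation: r² + 20r + 149 = 0.
Discriminant is negative; roots r = -10 ± 7i (complex conjugate pair).
General solution uses e^(α x)(C₁ cos(β x) + C₂ sin(β x)): y = e^(-10x)(C₁cos(7x) + C₂sin(7x)).


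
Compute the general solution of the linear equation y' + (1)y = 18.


P(x) = 1, Q(x) = 18; integrating factor μ = e^(x).
(μ y)' = 18e^(x) ⇒ μ y = 18e^(x) + C.
Divide by μ: y = 18 + Ce^(-x).


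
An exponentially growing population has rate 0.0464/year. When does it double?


Exponential growth: P(t) = P₀ e^(0.0464t). Set P(t)/P₀ = 2: e^(0.0464t) = 2.
Solve: t = ln(2)/0.0464 ≈ 14.94 years.


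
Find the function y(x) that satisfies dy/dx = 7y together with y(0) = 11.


General solution of y' = 7y is y = Ce^(7x).
Apply y(0) = 11: C = 11.
Particular solution: y = 11e^(7x).


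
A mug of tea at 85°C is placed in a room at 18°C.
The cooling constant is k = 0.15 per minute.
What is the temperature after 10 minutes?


Newton's law: dT/dt = -k(T - T_a) has solution T(t) = T_a + (T₀ - T_a)e^(-kt).
Plug in T_a = 18, T₀ = 85, k = 0.15, t = 10: T(10) = 18 + (67)e^(-1.50) ≈ 32.9°C.


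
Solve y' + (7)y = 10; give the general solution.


P(x) = 7, Q(x) = 10; integrating factor μ = e^(7x).
(μ y)' = 10e^(7x) ⇒ μ y = (10/7)e^(7x) + C.
Divide by μ: y = 10/7 + Ce^(-7x).


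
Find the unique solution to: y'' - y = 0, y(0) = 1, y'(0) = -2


Characteristic roots of r² - 1 = 0 are -1, 1.
General solution y = c₁ e^(-x) + c₂ e^(x).
Apply y(0) = 1: c₁ + c₂ = 1. Apply y'(0) = -2: -1 c₁ + 1 c₂ = -2.
Solve: c₁ = 3/2, c₂ = -1/2.
Particular solution: y = (3/2)e^(-x) - (1/2)e^(x).


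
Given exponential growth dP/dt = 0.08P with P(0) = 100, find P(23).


The ODE dP/dt = 0.08P has solution P(t) = P(0)e^(0.08t).
Substitute P(0) = 100 and t = 23: P(23) = 100 e^(1.84) ≈ 630.


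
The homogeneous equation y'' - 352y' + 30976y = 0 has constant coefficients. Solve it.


Characteristic equation: r² - 352r + 30976 = 0, i.e. (r - 176)² = 0.
Repeated root r = 176; include an x factor for the second linearly independent solution.
General solution: y = (C₁ + C₂x)e^(176x).


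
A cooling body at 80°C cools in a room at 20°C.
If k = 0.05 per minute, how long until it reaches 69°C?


From T(t) = T_a + (T₀ - T_a)e^(-kt), set T(t) = 69:
(69 - 20) / (80 - 20) = e^(-0.05t), so t = -ln(0.817)/0.05 ≈ 4.1 minutes.


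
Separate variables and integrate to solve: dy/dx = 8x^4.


Integrate both sides with respect to x: y = ∫ 8x^4 dx = (8/5)x^5 + C.


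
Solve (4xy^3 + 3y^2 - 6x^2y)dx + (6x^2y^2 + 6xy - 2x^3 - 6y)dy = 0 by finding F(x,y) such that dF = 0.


Check exactness: ∂M/∂y = 12xy^2 + 6y - 6x^2 and ∂N/∂x = 12xy^2 + 6y - 6x^2; equal, so the equation is exact.
Integrate M with respect to x (treating y as constant): ∫M dx = 2x^2y^3 + 3xy^2 - 2x^3y + h(y).
Differentiate w.r.t. y and set equal to N: the x-dependent terms already match, leaving h'(y) = -6y. Integrate: h(y) = -3y^2.
So F(x,y) = 2x^2y^3 + 3xy^2 - 2x^3y - 3y^2.
General solution: 2x^2y^3 + 3xy^2 - 2x^3y - 3y^2 = C.


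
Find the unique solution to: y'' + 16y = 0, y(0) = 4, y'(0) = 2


Characteristic roots of r² + 16 = 0 are ±4i, so y = C₁cos(4x) + C₂sin(4x).
Apply y(0) = 4: C₁ = 4. Differentiate and apply y'(0) = 2: 4·C₂ = 2, so C₂ = 1/2.
Particular solution: y = 4cos(4x) + (1/2)sin(4x).


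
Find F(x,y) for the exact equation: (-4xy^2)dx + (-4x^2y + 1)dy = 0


Check exactness: ∂M/∂y = -8xy and ∂N/∂x = -8xy; equal, so the equation is exact.
Integrate M with respect to x (treating y as constant): ∫M dx = -2x^2y^2 + h(y).
Differentiate w.r.t. y and set equal to N: the x-dependent terms already match, leaving h'(y) = 1. Integrate: h(y) = y.
So F(x,y) = -2x^2y^2 + y.
General solution: -2x^2y^2 + y = C.


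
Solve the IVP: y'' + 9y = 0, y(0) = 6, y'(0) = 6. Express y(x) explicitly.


Characteristic roots of r² + 9 = 0 are ±3i, so y = C₁cos(3x) + C₂sin(3x).
Apply y(0) = 6: C₁ = 6. Differentiate and apply y'(0) = 6: 3·C₂ = 6, so C₂ = 2.
Particular solution: y = 6cos(3x) + 2sin(3x).


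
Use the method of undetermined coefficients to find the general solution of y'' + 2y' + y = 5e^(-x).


Characteristic polynomial (r + 1)² = 0; repeated root r = -1.
y_h = (C₁ + C₂x)e^(-x). Forcing matches the repeated root (resonance), so try y_p = Ax² e^(-x).
Substitute and solve for A: 2A = 5, so A = 5/2.
General solution: y = (C₁ + C₂x + (5/2)x²)e^(-x).


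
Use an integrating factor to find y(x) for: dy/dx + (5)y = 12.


P(x) = 5, Q(x) = 12; integrating factor μ = e^(5x).
(μ y)' = 12e^(5x) ⇒ μ y = (12/5)e^(5x) + C.
Divide by μ: y = 12/5 + Ce^(-5x).


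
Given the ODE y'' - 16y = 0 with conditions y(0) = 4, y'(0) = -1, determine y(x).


Characteristic roots of r² - 16 = 0 are 4, -4.
General solution y = c₁ e^(4x) + c₂ e^(-4x).
Apply y(0) = 4: c₁ + c₂ = 4. Apply y'(0) = -1: 4 c₁ - 4 c₂ = -1.
Solve: c₁ = 15/8, c₂ = 17/8.
Particular solution: y = (15/8)e^(4x) + (17/8)e^(-4x).


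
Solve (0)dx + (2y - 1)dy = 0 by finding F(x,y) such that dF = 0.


Check exactness: ∂M/∂y = 0 and ∂N/∂x = 0; equal, so the equation is exact.
Integrate M with respect to x (treating y as constant): ∫M dx = 0 + h(y).
Differentiate w.r.t. y and set equal to N: the x-dependent terms already match, leaving h'(y) = 2y - 1. Integrate: h(y) = y^2 - y.
So F(x,y) = y^2 - y.
General solution: y^2 - y = C.


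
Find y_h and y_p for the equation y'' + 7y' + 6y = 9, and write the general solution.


Characteristic roots of r² + 7r + 6 = 0 are -1, -6.
y_h = C₁e^(-x) + C₂e^(-6x).
Constant forcing; try y_p = A. Then 6A = 9 ⇒ A = 3/2.
General solution: y = C₁e^(-x) + C₂e^(-6x) + 3/2.


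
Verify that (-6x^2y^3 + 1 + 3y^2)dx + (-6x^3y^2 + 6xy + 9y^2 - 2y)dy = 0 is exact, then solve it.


Check exactness: ∂M/∂y = -18x^2y^2 + 6y and ∂N/∂x = -18x^2y^2 + 6y; equal, so the equation is exact.
Integrate M with respect to x (treating y as constant): ∫M dx = -2x^3y^3 + x + 3xy^2 + h(y).
Differentiate w.r.t. y and set equal to N: the x-dependent terms already match, leaving h'(y) = 9y^2 - 2y. Integrate: h(y) = 3y^3 - y^2.
So F(x,y) = -2x^3y^3 + x + 3xy^2 + 3y^3 - y^2.
General solution: -2x^3y^3 + x + 3xy^2 + 3y^3 - y^2 = C.


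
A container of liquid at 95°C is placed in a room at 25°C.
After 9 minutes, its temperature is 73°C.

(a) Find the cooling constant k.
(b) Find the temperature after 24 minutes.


Newton's law: T(t) = T_a + (T₀ - T_a)e^(-kt).
(a) Use T(9) = 73: (73 - 25)/(95 - 25) = e^(-k·9), so k = -ln(0.686)/9 ≈ 0.0419.
(b) Apply k to t = 24: T(24) = 25 + (70)e^(-1.006) ≈ 50.6°C.


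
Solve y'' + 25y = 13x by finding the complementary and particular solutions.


Homogeneous: r² + 25 = 0 ⇒ r = ±5i, y_h = C₁cos(5x) + C₂sin(5x).
Polynomial forcing; try y_p = Ax + B. Then y_p'' + 25 y_p = 25(Ax + B) = 13x, so B = 0 and A = 13/25.
General solution: y = C₁cos(5x) + C₂sin(5x) + (13/25)x.


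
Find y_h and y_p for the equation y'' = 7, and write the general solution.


Characteristic polynomial (r - 0)² = 0; repeated root r = 0.
y_h = (C₁ + C₂x). Forcing matches the repeated root (resonance), so try y_p = Ax².
Substitute and solve for A: 2A = 7, so A = 7/2.
General solution: y = C₁ + C₂x + (7/2)x².


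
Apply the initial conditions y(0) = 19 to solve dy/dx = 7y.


General solution of y' = 7y is y = Ce^(7x).
Apply y(0) = 19: C = 19.
Particular solution: y = 19e^(7x).


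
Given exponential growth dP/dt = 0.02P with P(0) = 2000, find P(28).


The ODE dP/dt = 0.02P has solution P(t) = P(0)e^(0.02t).
Substitute P(0) = 2000 and t = 28: P(28) = 2000 e^(0.56) ≈ 3501.


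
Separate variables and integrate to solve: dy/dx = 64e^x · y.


Separate variables: dy/y = 64e^x dx.
Integrate: ln|y| = 64e^x + C₀.
Exponentiate: y = Ce^(64e^x).


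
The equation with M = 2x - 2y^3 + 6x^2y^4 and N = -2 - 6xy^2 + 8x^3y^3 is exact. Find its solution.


Check exactness: ∂M/∂y = -6y^2 + 24x^2y^3 and ∂N/∂x = -6y^2 + 24x^2y^3; equal, so the equation is exact.
Integrate M with respect to x (treating y as constant): ∫M dx = x^2 - 2xy^3 + 2x^3y^4 + h(y).
Differentiate w.r.t. y and set equal to N: the x-dependent terms already match, leaving h'(y) = -2. Integrate: h(y) = -2y.
So F(x,y) = -2y + x^2 - 2xy^3 + 2x^3y^4.
General solution: -2y + x^2 - 2xy^3 + 2x^3y^4 = C.


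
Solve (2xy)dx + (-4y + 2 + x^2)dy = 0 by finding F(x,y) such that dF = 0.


Check exactness: ∂M/∂y = 2x and ∂N/∂x = 2x; equal, so the equation is exact.
Integrate M with respect to x (treating y as constant): ∫M dx = x^2y + h(y).
Differentiate w.r.t. y and set equal to N: the x-dependent terms already match, leaving h'(y) = -4y + 2. Integrate: h(y) = -2y^2 + 2y.
So F(x,y) = -2y^2 + 2y + x^2y.
General solution: -2y^2 + 2y + x^2y = C.


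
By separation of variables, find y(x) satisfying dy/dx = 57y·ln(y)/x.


Separate: dy/[y ln(y)] = 57 dx/x.
Substitute u = ln(y): du/u = 57 dx/x.
Integrate: ln|ln(y)| = 57ln|x| + C₀, hence ln(y) = C·x^57.


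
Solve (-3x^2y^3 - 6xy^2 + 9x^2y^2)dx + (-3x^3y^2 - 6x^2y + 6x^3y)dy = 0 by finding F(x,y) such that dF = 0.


Check exactness: ∂M/∂y = -9x^2y^2 - 12xy + 18x^2y and ∂N/∂x = -9x^2y^2 - 12xy + 18x^2y; equal, so the equation is exact.
Integrate M with respect to x (treating y as constant): ∫M dx = -x^3y^3 - 3x^2y^2 + 3x^3y^2 + h(y).
Differentiate w.r.t. y and set equal to N: all terms match, so h'(y) = 0 and h is a constant absorbed into C.
General solution: -x^3y^3 - 3x^2y^2 + 3x^3y^2 = C.
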